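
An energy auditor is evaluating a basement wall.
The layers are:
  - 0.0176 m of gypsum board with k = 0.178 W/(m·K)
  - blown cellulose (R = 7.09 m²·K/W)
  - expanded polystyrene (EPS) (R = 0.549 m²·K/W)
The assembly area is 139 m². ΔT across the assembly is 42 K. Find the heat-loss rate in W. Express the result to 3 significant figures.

0.0176/0.178 = 0.09888
R_total = 0.09888 + 7.09 + 0.549 = 7.738 m²·K/W
Q = A·ΔT/R = 139 × 42 / 7.738 = 754.5 W

754 W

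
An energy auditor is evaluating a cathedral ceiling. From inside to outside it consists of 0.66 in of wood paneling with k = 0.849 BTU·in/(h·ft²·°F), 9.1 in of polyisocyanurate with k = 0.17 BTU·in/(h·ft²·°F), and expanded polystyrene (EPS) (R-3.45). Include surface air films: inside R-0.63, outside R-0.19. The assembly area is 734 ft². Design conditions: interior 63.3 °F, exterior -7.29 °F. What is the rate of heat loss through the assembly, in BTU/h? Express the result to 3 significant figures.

0.66/0.849 = 0.7774
9.1/0.17 = 53.53
R_total = 0.63 + 0.7774 + 53.53 + 3.45 + 0.19 = 58.58 ft²·°F·h/BTU
Q = A·ΔT/R = 734 × (63.3 − (-7.29)) / 58.58 = 884.5 BTU/h

885 BTU/h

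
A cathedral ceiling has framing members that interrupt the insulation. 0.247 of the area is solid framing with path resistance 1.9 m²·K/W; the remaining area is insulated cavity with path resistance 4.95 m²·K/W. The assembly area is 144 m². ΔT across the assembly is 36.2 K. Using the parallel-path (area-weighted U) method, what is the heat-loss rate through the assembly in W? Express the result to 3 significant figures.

U_eff = 0.753/4.95 + 0.247/1.9 = 0.1521 + 0.13 = 0.2821
R_eff = 1/U_eff = 3.545 m²·K/W
Q = 144 × 36.2 / 3.545 = 1471 W

1470 W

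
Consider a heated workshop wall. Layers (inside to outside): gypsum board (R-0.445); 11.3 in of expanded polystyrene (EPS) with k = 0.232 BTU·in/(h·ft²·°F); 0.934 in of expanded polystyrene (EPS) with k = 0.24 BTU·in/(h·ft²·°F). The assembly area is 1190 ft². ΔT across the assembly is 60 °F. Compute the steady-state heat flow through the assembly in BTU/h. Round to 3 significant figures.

11.3/0.232 = 48.71
0.934/0.24 = 3.892
R_total = 0.445 + 48.71 + 3.892 = 53.04 ft²·°F·h/BTU
Q = A·ΔT/R = 1190 × 60 / 53.04 = 1346 BTU/h

1350 BTU/h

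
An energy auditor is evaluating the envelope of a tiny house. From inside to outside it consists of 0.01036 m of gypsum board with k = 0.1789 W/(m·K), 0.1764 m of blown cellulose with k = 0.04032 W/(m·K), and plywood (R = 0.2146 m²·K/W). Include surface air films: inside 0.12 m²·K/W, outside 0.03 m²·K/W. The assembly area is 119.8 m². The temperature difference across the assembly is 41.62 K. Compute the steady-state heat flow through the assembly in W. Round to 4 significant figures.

0.01036/0.1789 = 0.057909
0.1764/0.04032 = 4.375
R_total = 0.12 + 0.057909 + 4.375 + 0.2146 + 0.03 = 4.7975 m²·K/W
Q = A·ΔT/R = 119.8 × 41.62 / 4.7975 = 1039.3 W

1039 W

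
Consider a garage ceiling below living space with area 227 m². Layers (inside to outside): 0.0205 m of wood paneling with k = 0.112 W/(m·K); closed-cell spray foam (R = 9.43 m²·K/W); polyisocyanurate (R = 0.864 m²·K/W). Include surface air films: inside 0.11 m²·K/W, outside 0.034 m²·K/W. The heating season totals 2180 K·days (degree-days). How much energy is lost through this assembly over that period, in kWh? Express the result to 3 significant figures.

1120 kWh

0.0205/0.112 = 0.183
R_total = 0.11 + 0.183 + 9.43 + 0.864 + 0.034 = 10.62 m²·K/W
E = A × HDD × 24 / R / 1000 = 227 × 2180 × 24 / 10.62 / 1000 = 1118 kWh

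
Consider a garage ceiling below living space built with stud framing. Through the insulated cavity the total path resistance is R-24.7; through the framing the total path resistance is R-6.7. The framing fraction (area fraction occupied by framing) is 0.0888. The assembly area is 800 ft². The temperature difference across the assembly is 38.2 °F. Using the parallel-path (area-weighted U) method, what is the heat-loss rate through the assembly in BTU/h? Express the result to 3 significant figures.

1530 BTU/h

U_eff = 0.9112/24.7 + 0.0888/6.7 = 0.03689 + 0.01325 = 0.05014
R_eff = 1/U_eff = 19.94 ft²·°F·h/BTU
Q = 800 × 38.2 / 19.94 = 1532 BTU/h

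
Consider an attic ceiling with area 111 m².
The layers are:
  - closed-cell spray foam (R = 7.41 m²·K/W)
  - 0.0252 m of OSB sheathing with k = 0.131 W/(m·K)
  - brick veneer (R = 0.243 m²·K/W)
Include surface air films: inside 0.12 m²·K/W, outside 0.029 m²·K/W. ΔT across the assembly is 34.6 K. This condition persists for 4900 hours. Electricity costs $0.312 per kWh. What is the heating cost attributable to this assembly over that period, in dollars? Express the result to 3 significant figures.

0.0252/0.131 = 0.1924
R_total = 0.12 + 7.41 + 0.1924 + 0.243 + 0.029 = 7.994 m²·K/W
Q = 111 × 34.6 / 7.994 = 480.4 W
E = 480.4 W × 4900 h / 1000 = 2354 kWh
Cost = 2354 × 0.312 = $734.5

734 dollars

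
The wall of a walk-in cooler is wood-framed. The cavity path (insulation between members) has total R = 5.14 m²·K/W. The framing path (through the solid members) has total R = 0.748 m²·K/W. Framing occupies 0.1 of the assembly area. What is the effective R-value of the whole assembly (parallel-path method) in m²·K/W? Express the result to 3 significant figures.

3.24 m²·K/W

U_eff = 0.9/5.14 + 0.1/0.748 = 0.1751 + 0.1337 = 0.3088
R_eff = 1/U_eff = 3.238 m²·K/W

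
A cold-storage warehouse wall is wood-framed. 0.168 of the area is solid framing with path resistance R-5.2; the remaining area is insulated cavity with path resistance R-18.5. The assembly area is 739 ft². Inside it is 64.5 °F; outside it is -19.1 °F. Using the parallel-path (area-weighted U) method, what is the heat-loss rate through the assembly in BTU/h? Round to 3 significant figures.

U_eff = 0.832/18.5 + 0.168/5.2 = 0.04497 + 0.03231 = 0.07728
R_eff = 1/U_eff = 12.94 ft²·°F·h/BTU
Q = 739 × (64.5 − (-19.1)) / 12.94 = 4774 BTU/h

4770 BTU/h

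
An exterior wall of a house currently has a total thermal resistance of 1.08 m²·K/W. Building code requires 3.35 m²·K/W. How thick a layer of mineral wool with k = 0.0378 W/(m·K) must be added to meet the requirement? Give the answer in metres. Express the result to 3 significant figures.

ΔR = 3.35 − 1.08 = 2.27 m²·K/W
L = ΔR × k = 2.27 × 0.0378 = 0.08581 m

0.0858 m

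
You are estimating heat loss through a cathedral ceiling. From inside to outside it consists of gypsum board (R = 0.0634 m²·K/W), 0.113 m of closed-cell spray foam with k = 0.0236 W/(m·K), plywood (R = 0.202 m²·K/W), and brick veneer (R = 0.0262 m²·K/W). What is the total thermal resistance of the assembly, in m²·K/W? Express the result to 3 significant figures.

0.113/0.0236 = 4.788
R_total = 0.0634 + 4.788 + 0.202 + 0.0262 = 5.08 m²·K/W

5.08 m²·K/W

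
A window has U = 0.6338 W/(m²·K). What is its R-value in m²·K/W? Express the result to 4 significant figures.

R = 1/U = 1/0.6338 = 1.5778

1.578 m²·K/W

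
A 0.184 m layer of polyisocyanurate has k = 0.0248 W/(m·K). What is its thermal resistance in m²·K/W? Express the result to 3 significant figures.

R = L/k = 0.184/0.0248 = 7.419 m²·K/W

7.42 m²·K/W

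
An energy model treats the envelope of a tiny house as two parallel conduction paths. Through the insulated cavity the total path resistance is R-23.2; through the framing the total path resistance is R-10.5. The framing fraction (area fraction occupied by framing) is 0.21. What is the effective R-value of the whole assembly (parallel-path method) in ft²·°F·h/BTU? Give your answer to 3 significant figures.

U_eff = 0.79/23.2 + 0.21/10.5 = 0.03405 + 0.02 = 0.05405
R_eff = 1/U_eff = 18.5 ft²·°F·h/BTU

18.5 ft²·°F·h/BTU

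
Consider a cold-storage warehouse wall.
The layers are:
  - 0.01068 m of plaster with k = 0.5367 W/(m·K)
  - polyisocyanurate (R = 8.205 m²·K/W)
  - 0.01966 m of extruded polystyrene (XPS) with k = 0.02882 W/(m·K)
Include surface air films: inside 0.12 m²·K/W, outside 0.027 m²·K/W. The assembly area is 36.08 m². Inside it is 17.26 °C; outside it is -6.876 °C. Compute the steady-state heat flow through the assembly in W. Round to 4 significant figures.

96.18 W

0.01068/0.5367 = 0.019899
0.01966/0.02882 = 0.68217
R_total = 0.12 + 0.019899 + 8.205 + 0.68217 + 0.027 = 9.0541 m²·K/W
Q = A·ΔT/R = 36.08 × (17.26 − (-6.876)) / 9.0541 = 96.181 W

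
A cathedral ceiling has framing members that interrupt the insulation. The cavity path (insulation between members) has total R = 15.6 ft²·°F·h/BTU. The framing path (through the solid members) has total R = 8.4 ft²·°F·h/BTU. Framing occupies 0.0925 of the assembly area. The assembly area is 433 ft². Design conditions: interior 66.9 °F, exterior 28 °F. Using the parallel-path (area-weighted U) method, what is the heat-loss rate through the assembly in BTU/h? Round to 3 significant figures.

U_eff = 0.9075/15.6 + 0.0925/8.4 = 0.05817 + 0.01101 = 0.06918
R_eff = 1/U_eff = 14.45 ft²·°F·h/BTU
Q = 433 × (66.9 − 28) / 14.45 = 1165 BTU/h

1170 BTU/h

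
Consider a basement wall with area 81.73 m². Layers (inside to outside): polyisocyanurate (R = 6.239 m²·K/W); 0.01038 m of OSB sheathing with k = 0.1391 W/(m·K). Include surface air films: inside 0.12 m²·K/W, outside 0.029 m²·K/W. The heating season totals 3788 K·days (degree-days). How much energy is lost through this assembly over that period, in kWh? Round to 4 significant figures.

1150 kWh

0.01038/0.1391 = 0.074623
R_total = 0.12 + 6.239 + 0.074623 + 0.029 = 6.4626 m²·K/W
E = A × HDD × 24 / R / 1000 = 81.73 × 3788 × 24 / 6.4626 / 1000 = 1149.7 kWh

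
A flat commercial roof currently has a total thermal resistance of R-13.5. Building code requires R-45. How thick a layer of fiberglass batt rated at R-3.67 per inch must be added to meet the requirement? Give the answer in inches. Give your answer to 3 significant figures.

ΔR = 45 − 13.5 = 31.5 ft²·°F·h/BTU
L = ΔR / (R/in) = 31.5/3.67 = 8.583 in

8.58 in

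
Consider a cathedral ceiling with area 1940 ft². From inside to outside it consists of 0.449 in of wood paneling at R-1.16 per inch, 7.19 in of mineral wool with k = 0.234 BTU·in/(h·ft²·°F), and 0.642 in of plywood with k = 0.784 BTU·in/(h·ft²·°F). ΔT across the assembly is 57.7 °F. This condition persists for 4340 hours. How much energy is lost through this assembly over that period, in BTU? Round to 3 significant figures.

15200000 BTU

0.449 × 1.16 = 0.5208
7.19/0.234 = 30.73
0.642/0.784 = 0.8189
R_total = 0.5208 + 30.73 + 0.8189 = 32.07 ft²·°F·h/BTU
Q = 1940 × 57.7 / 32.07 = 3491 BTU/h
E = 3491 × 4340 = 15150000 BTU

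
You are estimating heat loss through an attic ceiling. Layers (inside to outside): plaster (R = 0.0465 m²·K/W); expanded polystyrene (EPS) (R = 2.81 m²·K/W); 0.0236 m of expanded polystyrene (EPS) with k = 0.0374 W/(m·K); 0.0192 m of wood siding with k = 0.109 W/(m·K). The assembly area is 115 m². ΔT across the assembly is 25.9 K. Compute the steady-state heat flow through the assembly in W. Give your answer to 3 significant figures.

0.0236/0.0374 = 0.631
0.0192/0.109 = 0.1761
R_total = 0.0465 + 2.81 + 0.631 + 0.1761 = 3.664 m²·K/W
Q = A·ΔT/R = 115 × 25.9 / 3.664 = 813 W

813 W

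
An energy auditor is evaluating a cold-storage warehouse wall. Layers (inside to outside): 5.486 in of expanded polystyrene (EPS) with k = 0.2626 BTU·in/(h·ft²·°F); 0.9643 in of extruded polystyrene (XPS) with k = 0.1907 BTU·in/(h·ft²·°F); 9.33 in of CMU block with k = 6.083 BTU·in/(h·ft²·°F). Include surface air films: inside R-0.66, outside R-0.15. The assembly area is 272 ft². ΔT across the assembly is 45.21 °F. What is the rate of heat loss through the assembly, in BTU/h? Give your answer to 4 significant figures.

434.7 BTU/h

5.486/0.2626 = 20.891
0.9643/0.1907 = 5.0566
9.33/6.083 = 1.5338
R_total = 0.66 + 20.891 + 5.0566 + 1.5338 + 0.15 = 28.292 ft²·°F·h/BTU
Q = A·ΔT/R = 272 × 45.21 / 28.292 = 434.66 BTU/h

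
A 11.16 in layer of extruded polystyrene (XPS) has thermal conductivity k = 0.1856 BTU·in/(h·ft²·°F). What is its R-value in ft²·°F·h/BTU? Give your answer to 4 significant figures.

60.13 ft²·°F·h/BTU

R = L/k = 11.16/0.1856 = 60.129 ft²·°F·h/BTU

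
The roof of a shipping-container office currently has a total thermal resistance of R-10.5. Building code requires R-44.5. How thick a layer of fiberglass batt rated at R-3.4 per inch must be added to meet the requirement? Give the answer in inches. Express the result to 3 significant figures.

10.0 in

ΔR = 44.5 − 10.5 = 34 ft²·°F·h/BTU
L = ΔR / (R/in) = 34/3.4 = 10 in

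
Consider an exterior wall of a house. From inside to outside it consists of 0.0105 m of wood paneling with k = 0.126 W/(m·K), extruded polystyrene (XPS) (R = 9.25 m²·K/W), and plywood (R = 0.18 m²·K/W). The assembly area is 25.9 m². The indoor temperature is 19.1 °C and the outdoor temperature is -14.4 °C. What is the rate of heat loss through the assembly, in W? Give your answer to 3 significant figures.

0.0105/0.126 = 0.08333
R_total = 0.08333 + 9.25 + 0.18 = 9.513 m²·K/W
Q = A·ΔT/R = 25.9 × (19.1 − (-14.4)) / 9.513 = 91.2 W

91.2 W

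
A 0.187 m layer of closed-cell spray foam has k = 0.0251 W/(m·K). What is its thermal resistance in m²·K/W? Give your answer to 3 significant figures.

7.45 m²·K/W

R = L/k = 0.187/0.0251 = 7.45 m²·K/W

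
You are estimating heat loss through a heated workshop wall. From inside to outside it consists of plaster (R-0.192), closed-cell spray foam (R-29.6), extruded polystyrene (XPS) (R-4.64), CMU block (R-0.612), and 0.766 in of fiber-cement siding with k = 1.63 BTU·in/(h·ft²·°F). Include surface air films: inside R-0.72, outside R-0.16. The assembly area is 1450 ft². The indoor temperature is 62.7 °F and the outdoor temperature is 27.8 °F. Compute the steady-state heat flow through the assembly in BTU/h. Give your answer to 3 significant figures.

1390 BTU/h

0.766/1.63 = 0.4699
R_total = 0.72 + 0.192 + 29.6 + 4.64 + 0.612 + 0.4699 + 0.16 = 36.39 ft²·°F·h/BTU
Q = A·ΔT/R = 1450 × (62.7 − 27.8) / 36.39 = 1390 BTU/h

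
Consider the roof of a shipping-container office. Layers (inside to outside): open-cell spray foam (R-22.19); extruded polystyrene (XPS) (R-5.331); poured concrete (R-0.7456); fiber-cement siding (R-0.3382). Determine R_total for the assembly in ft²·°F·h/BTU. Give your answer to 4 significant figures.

28.60 ft²·°F·h/BTU

R_total = 22.19 + 5.331 + 0.7456 + 0.3382 = 28.605 ft²·°F·h/BTU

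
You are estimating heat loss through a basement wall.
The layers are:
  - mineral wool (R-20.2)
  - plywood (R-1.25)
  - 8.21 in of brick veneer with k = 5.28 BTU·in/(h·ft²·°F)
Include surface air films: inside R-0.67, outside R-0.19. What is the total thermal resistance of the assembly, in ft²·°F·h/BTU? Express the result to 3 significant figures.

23.9 ft²·°F·h/BTU

8.21/5.28 = 1.555
R_total = 0.67 + 20.2 + 1.25 + 1.555 + 0.19 = 23.86 ft²·°F·h/BTU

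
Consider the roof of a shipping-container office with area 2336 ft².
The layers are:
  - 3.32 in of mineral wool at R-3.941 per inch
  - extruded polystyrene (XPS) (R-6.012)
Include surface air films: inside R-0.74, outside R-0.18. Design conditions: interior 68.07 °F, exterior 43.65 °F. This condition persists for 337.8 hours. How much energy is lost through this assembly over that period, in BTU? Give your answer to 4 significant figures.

962700 BTU

3.32 × 3.941 = 13.084
R_total = 0.74 + 13.084 + 6.012 + 0.18 = 20.016 ft²·°F·h/BTU
Q = 2336 × (68.07 − 43.65) / 20.016 = 2850 BTU/h
E = 2850 × 337.8 = 962720 BTU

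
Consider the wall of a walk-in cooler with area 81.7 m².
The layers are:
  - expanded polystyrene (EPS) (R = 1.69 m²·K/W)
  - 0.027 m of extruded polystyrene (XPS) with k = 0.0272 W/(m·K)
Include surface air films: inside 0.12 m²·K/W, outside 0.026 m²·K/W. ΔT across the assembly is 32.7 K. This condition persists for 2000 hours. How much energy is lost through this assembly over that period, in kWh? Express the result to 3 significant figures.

0.027/0.0272 = 0.9926
R_total = 0.12 + 1.69 + 0.9926 + 0.026 = 2.829 m²·K/W
Q = 81.7 × 32.7 / 2.829 = 944.5 W
E = 944.5 W × 2000 h / 1000 = 1889 kWh

1890 kWh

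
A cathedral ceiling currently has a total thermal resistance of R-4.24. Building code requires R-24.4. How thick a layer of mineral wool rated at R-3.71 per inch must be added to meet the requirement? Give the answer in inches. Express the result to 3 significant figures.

5.43 in

ΔR = 24.4 − 4.24 = 20.16 ft²·°F·h/BTU
L = ΔR / (R/in) = 20.16/3.71 = 5.434 in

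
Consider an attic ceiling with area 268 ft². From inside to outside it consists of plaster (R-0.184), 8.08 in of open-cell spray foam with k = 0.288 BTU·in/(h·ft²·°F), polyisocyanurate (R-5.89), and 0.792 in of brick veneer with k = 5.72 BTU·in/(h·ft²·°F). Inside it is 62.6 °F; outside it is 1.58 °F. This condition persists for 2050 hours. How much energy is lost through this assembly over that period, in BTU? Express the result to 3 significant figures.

978000 BTU

8.08/0.288 = 28.06
0.792/5.72 = 0.1385
R_total = 0.184 + 28.06 + 5.89 + 0.1385 = 34.27 ft²·°F·h/BTU
Q = 268 × (62.6 − 1.58) / 34.27 = 477.2 BTU/h
E = 477.2 × 2050 = 978300 BTU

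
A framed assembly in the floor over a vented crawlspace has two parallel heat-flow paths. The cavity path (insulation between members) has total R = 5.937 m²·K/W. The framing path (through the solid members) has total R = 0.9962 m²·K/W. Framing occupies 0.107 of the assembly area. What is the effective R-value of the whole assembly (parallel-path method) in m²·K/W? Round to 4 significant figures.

3.879 m²·K/W

U_eff = 0.893/5.937 + 0.107/0.9962 = 0.15041 + 0.10741 = 0.25782
R_eff = 1/U_eff = 3.8787 m²·K/W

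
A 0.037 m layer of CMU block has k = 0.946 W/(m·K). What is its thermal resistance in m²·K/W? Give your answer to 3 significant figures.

0.0391 m²·K/W

R = L/k = 0.037/0.946 = 0.03911 m²·K/W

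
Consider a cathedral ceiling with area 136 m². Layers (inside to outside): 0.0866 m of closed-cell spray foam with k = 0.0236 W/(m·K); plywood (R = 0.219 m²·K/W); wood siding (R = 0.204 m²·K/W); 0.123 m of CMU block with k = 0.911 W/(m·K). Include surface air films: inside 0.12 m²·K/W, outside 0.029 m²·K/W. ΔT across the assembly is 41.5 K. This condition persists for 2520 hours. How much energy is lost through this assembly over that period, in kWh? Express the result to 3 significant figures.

3250 kWh

0.0866/0.0236 = 3.669
0.123/0.911 = 0.135
R_total = 0.12 + 3.669 + 0.219 + 0.204 + 0.135 + 0.029 = 4.377 m²·K/W
Q = 136 × 41.5 / 4.377 = 1290 W
E = 1290 W × 2520 h / 1000 = 3250 kWh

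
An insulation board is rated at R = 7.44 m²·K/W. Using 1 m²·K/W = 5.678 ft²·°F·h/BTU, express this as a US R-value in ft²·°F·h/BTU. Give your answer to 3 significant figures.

42.2 ft²·°F·h/BTU

R_US = 7.44 × 5.678 = 42.24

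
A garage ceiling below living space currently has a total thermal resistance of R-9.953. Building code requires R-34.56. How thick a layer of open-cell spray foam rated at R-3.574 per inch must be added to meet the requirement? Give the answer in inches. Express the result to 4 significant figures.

ΔR = 34.56 − 9.953 = 24.607 ft²·°F·h/BTU
L = ΔR / (R/in) = 24.607/3.574 = 6.885 in

6.885 in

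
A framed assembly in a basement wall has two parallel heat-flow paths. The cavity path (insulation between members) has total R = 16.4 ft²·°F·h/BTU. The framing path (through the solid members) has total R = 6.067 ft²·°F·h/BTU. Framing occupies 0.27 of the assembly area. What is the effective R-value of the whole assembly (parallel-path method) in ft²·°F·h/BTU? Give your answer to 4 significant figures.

U_eff = 0.73/16.4 + 0.27/6.067 = 0.044512 + 0.044503 = 0.089015
R_eff = 1/U_eff = 11.234 ft²·°F·h/BTU

11.23 ft²·°F·h/BTU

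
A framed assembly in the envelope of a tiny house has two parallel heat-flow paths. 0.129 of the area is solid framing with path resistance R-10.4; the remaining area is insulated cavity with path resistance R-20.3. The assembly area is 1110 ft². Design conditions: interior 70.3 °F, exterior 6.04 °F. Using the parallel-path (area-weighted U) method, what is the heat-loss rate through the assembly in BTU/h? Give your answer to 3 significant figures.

U_eff = 0.871/20.3 + 0.129/10.4 = 0.04291 + 0.0124 = 0.05531
R_eff = 1/U_eff = 18.08 ft²·°F·h/BTU
Q = 1110 × (70.3 − 6.04) / 18.08 = 3945 BTU/h

3950 BTU/h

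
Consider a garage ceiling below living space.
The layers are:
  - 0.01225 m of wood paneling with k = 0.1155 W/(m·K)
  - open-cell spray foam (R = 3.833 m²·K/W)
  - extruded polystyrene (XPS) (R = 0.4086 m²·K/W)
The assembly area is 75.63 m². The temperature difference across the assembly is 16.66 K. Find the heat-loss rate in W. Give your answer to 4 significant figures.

289.8 W

0.01225/0.1155 = 0.10606
R_total = 0.10606 + 3.833 + 0.4086 = 4.3477 m²·K/W
Q = A·ΔT/R = 75.63 × 16.66 / 4.3477 = 289.81 W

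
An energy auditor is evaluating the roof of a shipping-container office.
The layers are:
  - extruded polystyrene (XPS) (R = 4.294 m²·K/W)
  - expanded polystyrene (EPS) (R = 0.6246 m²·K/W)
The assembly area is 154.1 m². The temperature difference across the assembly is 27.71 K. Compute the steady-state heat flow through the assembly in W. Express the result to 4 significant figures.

R_total = 4.294 + 0.6246 = 4.9186 m²·K/W
Q = A·ΔT/R = 154.1 × 27.71 / 4.9186 = 868.16 W

868.2 W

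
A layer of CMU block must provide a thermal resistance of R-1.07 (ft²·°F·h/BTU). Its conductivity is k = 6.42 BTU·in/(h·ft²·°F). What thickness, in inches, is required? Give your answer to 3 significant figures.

6.87 in

L = R × k = 1.07 × 6.42 = 6.869 in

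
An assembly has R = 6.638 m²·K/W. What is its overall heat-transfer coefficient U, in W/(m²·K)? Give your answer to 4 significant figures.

0.1506 W/(m²·K)

U = 1/R = 1/6.638 = 0.15065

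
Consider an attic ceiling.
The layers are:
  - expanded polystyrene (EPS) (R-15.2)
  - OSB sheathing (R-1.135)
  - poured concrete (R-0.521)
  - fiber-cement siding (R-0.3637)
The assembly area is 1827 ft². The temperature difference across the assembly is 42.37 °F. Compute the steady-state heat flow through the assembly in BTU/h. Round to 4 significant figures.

4495 BTU/h

R_total = 15.2 + 1.135 + 0.521 + 0.3637 = 17.22 ft²·°F·h/BTU
Q = A·ΔT/R = 1827 × 42.37 / 17.22 = 4495.4 BTU/h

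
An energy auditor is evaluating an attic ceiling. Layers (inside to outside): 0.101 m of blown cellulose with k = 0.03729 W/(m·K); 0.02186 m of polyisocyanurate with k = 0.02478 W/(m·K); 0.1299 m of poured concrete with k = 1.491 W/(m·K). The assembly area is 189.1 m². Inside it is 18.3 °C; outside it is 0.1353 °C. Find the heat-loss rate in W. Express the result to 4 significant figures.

934.0 W

0.101/0.03729 = 2.7085
0.02186/0.02478 = 0.88216
0.1299/1.491 = 0.087123
R_total = 2.7085 + 0.88216 + 0.087123 = 3.6778 m²·K/W
Q = A·ΔT/R = 189.1 × (18.3 − 0.1353) / 3.6778 = 933.97 W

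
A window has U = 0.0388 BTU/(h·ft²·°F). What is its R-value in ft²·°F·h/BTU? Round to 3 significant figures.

25.8 ft²·°F·h/BTU

R = 1/U = 1/0.0388 = 25.77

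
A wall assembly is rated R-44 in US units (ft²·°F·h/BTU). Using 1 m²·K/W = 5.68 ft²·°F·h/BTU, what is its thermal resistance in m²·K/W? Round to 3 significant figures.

7.75 m²·K/W

R_SI = 44/5.68 = 7.746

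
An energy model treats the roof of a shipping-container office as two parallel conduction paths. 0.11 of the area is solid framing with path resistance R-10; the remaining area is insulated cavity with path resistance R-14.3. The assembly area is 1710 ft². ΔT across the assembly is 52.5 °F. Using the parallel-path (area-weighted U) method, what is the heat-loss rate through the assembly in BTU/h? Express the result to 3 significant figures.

U_eff = 0.89/14.3 + 0.11/10 = 0.06224 + 0.011 = 0.07324
R_eff = 1/U_eff = 13.65 ft²·°F·h/BTU
Q = 1710 × 52.5 / 13.65 = 6575 BTU/h

6570 BTU/h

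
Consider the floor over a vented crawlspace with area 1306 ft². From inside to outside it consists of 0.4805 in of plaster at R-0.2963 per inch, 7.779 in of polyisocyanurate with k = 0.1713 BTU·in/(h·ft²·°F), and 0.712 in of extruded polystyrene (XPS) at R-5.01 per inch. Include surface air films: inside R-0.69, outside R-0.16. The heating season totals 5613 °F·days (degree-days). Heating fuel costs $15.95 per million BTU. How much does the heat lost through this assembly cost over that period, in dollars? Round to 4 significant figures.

0.4805 × 0.2963 = 0.14237
7.779/0.1713 = 45.412
0.712 × 5.01 = 3.5671
R_total = 0.69 + 0.14237 + 45.412 + 3.5671 + 0.16 = 49.971 ft²·°F·h/BTU
E = A × HDD × 24 / R = 1306 × 5613 × 24 / 49.971 = 3520700 BTU
Cost = 3520700/10⁶ × 15.95 = $56.155

56.16 dollars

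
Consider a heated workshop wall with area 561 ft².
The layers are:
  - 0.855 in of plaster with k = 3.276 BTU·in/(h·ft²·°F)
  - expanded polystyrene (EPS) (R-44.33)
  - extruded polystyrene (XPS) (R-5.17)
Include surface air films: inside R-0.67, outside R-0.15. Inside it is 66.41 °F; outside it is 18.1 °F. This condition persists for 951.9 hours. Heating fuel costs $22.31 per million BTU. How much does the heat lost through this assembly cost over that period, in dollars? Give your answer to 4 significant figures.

0.855/3.276 = 0.26099
R_total = 0.67 + 0.26099 + 44.33 + 5.17 + 0.15 = 50.581 ft²·°F·h/BTU
Q = 561 × (66.41 − 18.1) / 50.581 = 535.81 BTU/h
E = 535.81 × 951.9 = 510040 BTU
Cost = 510040/10⁶ × 22.31 = $11.379

11.38 dollars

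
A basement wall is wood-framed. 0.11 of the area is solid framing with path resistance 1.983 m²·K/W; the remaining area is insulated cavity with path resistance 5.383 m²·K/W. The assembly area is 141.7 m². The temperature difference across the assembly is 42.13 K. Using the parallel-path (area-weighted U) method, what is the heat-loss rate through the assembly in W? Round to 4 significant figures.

1318 W

U_eff = 0.89/5.383 + 0.11/1.983 = 0.16534 + 0.055472 = 0.22081
R_eff = 1/U_eff = 4.5288 m²·K/W
Q = 141.7 × 42.13 / 4.5288 = 1318.2 W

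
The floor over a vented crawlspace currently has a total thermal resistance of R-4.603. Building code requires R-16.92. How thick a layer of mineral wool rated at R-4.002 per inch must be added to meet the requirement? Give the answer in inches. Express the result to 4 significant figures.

3.078 in

ΔR = 16.92 − 4.603 = 12.317 ft²·°F·h/BTU
L = ΔR / (R/in) = 12.317/4.002 = 3.0777 in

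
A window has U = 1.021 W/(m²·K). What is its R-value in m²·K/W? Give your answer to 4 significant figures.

0.9794 m²·K/W

R = 1/U = 1/1.021 = 0.97943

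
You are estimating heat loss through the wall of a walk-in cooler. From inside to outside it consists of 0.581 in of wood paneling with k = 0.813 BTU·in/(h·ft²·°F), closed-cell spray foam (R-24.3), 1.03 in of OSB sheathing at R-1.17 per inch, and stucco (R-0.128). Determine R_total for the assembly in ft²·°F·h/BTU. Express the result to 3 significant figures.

0.581/0.813 = 0.7146
1.03 × 1.17 = 1.205
R_total = 0.7146 + 24.3 + 1.205 + 0.128 = 26.35 ft²·°F·h/BTU

26.3 ft²·°F·h/BTU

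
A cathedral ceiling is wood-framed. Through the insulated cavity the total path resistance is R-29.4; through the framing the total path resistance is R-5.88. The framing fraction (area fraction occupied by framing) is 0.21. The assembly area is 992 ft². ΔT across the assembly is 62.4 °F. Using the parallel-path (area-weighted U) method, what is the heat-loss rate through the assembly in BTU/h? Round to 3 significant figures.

3870 BTU/h

U_eff = 0.79/29.4 + 0.21/5.88 = 0.02687 + 0.03571 = 0.06259
R_eff = 1/U_eff = 15.98 ft²·°F·h/BTU
Q = 992 × 62.4 / 15.98 = 3874 BTU/h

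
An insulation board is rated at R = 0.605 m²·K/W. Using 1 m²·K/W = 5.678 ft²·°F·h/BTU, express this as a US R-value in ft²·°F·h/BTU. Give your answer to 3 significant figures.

R_US = 0.605 × 5.678 = 3.435

3.44 ft²·°F·h/BTU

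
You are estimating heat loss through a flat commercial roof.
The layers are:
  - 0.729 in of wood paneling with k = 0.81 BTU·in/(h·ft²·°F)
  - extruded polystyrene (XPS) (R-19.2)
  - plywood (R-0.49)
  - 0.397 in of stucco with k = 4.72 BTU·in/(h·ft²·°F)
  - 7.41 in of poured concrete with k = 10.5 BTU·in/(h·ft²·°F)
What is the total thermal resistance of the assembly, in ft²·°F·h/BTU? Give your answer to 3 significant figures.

21.4 ft²·°F·h/BTU

0.729/0.81 = 0.9
0.397/4.72 = 0.08411
7.41/10.5 = 0.7057
R_total = 0.9 + 19.2 + 0.49 + 0.08411 + 0.7057 = 21.38 ft²·°F·h/BTU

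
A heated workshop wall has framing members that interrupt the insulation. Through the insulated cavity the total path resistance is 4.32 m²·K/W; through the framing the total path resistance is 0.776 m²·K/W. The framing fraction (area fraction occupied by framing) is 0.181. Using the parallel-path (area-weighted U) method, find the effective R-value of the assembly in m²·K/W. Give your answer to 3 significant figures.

U_eff = 0.819/4.32 + 0.181/0.776 = 0.1896 + 0.2332 = 0.4228
R_eff = 1/U_eff = 2.365 m²·K/W

2.37 m²·K/W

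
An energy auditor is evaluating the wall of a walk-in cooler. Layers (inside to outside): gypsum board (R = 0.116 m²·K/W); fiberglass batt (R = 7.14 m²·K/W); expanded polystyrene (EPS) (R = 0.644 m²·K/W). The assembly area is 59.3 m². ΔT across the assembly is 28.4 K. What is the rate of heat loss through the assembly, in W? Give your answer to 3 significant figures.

R_total = 0.116 + 7.14 + 0.644 = 7.9 m²·K/W
Q = A·ΔT/R = 59.3 × 28.4 / 7.9 = 213.2 W

213 W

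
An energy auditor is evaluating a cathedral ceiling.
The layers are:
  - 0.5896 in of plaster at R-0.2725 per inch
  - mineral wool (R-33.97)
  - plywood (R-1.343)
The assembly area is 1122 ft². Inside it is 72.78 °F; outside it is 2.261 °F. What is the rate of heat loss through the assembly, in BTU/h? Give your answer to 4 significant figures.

0.5896 × 0.2725 = 0.16067
R_total = 0.16067 + 33.97 + 1.343 = 35.474 ft²·°F·h/BTU
Q = A·ΔT/R = 1122 × (72.78 − 2.261) / 35.474 = 2230.5 BTU/h

2230 BTU/h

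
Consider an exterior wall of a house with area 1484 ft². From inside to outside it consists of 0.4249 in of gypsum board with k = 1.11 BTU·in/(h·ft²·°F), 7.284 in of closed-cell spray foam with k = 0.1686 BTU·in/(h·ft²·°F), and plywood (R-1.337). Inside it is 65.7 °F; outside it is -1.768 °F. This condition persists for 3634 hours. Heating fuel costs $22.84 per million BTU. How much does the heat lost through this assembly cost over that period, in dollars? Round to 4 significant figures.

185.0 dollars

0.4249/1.11 = 0.38279
7.284/0.1686 = 43.203
R_total = 0.38279 + 43.203 + 1.337 = 44.923 ft²·°F·h/BTU
Q = 1484 × (65.7 − (-1.768)) / 44.923 = 2228.8 BTU/h
E = 2228.8 × 3634 = 8099400 BTU
Cost = 8099400/10⁶ × 22.84 = $184.99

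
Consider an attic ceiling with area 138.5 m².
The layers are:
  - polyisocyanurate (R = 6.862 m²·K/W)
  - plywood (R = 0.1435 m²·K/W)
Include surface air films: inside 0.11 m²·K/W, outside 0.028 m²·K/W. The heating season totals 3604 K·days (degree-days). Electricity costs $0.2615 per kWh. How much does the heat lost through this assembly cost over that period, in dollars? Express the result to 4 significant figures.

R_total = 0.11 + 6.862 + 0.1435 + 0.028 = 7.1435 m²·K/W
E = A × HDD × 24 / R / 1000 = 138.5 × 3604 × 24 / 7.1435 / 1000 = 1677 kWh
Cost = 1677 × 0.2615 = $438.54

438.5 dollars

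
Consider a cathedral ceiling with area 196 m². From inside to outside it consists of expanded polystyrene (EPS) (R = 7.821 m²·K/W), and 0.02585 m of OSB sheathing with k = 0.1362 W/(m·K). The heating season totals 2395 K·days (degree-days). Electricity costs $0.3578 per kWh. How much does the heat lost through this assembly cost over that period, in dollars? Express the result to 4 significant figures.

0.02585/0.1362 = 0.18979
R_total = 7.821 + 0.18979 = 8.0108 m²·K/W
E = A × HDD × 24 / R / 1000 = 196 × 2395 × 24 / 8.0108 / 1000 = 1406.4 kWh
Cost = 1406.4 × 0.3578 = $503.2

503.2 dollars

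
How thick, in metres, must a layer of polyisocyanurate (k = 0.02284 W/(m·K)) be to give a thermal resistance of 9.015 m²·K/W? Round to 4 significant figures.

0.2059 m

L = R·k = 9.015 × 0.02284 = 0.2059 m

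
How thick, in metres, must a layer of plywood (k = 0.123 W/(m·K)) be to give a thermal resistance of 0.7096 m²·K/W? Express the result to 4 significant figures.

0.08728 m

L = R·k = 0.7096 × 0.123 = 0.087281 m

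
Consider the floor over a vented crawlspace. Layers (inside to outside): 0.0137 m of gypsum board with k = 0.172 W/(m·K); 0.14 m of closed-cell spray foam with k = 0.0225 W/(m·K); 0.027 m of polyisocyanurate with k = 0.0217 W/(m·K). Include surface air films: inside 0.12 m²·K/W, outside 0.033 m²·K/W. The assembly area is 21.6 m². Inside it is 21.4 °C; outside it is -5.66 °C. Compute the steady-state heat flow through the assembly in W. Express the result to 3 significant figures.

75.9 W

0.0137/0.172 = 0.07965
0.14/0.0225 = 6.222
0.027/0.0217 = 1.244
R_total = 0.12 + 0.07965 + 6.222 + 1.244 + 0.033 = 7.699 m²·K/W
Q = A·ΔT/R = 21.6 × (21.4 − (-5.66)) / 7.699 = 75.92 W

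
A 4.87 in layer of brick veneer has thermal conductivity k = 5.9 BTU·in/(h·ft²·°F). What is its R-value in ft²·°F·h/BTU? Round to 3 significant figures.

R = L/k = 4.87/5.9 = 0.8254 ft²·°F·h/BTU

0.825 ft²·°F·h/BTU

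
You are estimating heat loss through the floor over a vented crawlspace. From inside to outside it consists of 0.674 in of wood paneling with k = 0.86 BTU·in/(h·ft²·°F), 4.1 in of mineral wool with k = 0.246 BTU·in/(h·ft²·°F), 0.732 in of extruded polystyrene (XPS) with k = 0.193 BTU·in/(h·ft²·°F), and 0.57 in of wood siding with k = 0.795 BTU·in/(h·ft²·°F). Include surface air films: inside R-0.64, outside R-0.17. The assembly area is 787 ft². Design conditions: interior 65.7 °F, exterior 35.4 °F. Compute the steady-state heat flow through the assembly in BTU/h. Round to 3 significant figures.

0.674/0.86 = 0.7837
4.1/0.246 = 16.67
0.732/0.193 = 3.793
0.57/0.795 = 0.717
R_total = 0.64 + 0.7837 + 16.67 + 3.793 + 0.717 + 0.17 = 22.77 ft²·°F·h/BTU
Q = A·ΔT/R = 787 × (65.7 − 35.4) / 22.77 = 1047 BTU/h

1050 BTU/h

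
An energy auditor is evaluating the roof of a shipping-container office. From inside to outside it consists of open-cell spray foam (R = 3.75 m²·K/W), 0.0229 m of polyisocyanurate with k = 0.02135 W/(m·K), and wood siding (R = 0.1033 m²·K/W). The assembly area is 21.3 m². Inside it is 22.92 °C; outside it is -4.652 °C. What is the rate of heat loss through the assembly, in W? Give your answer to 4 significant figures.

0.0229/0.02135 = 1.0726
R_total = 3.75 + 1.0726 + 0.1033 = 4.9259 m²·K/W
Q = A·ΔT/R = 21.3 × (22.92 − (-4.652)) / 4.9259 = 119.22 W

119.2 W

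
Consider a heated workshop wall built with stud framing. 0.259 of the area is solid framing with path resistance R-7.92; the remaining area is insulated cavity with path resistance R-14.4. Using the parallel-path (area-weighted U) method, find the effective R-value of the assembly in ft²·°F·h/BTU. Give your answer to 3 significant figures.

U_eff = 0.741/14.4 + 0.259/7.92 = 0.05146 + 0.0327 = 0.08416
R_eff = 1/U_eff = 11.88 ft²·°F·h/BTU

11.9 ft²·°F·h/BTU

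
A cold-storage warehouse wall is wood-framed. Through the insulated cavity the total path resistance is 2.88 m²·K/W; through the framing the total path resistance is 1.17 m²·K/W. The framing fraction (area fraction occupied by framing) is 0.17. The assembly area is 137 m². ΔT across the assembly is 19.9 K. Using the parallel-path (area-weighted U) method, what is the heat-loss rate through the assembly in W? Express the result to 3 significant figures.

1180 W

U_eff = 0.83/2.88 + 0.17/1.17 = 0.2882 + 0.1453 = 0.4335
R_eff = 1/U_eff = 2.307 m²·K/W
Q = 137 × 19.9 / 2.307 = 1182 W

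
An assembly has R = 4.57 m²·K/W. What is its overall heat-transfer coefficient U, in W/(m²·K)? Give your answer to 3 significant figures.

U = 1/R = 1/4.57 = 0.2188

0.219 W/(m²·K)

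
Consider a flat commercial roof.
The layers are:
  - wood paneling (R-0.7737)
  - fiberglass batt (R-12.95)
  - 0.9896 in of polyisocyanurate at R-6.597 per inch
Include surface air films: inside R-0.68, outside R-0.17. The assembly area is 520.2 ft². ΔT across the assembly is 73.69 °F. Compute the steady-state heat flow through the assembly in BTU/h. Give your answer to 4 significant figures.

1817 BTU/h

0.9896 × 6.597 = 6.5284
R_total = 0.68 + 0.7737 + 12.95 + 6.5284 + 0.17 = 21.102 ft²·°F·h/BTU
Q = A·ΔT/R = 520.2 × 73.69 / 21.102 = 1816.6 BTU/h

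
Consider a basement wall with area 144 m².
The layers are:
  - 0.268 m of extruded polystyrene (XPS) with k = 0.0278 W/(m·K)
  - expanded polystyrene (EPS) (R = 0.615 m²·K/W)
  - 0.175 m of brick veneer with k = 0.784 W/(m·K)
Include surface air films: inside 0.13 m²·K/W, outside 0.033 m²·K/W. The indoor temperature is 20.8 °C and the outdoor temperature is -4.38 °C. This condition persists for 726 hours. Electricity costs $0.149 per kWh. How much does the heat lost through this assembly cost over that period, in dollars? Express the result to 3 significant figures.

36.9 dollars

0.268/0.0278 = 9.64
0.175/0.784 = 0.2232
R_total = 0.13 + 9.64 + 0.615 + 0.2232 + 0.033 = 10.64 m²·K/W
Q = 144 × (20.8 − (-4.38)) / 10.64 = 340.7 W
E = 340.7 W × 726 h / 1000 = 247.4 kWh
Cost = 247.4 × 0.149 = $36.86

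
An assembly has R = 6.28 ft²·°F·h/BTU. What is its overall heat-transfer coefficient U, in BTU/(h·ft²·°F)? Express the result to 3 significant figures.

0.159 BTU/(h·ft²·°F)

U = 1/R = 1/6.28 = 0.1592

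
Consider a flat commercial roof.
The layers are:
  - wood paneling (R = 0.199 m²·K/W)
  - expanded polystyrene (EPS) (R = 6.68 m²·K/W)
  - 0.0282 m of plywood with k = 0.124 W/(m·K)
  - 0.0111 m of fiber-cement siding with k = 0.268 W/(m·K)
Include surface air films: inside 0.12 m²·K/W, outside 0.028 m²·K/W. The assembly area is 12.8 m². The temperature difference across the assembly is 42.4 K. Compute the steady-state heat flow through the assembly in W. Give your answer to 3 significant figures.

74.4 W

0.0282/0.124 = 0.2274
0.0111/0.268 = 0.04142
R_total = 0.12 + 0.199 + 6.68 + 0.2274 + 0.04142 + 0.028 = 7.296 m²·K/W
Q = A·ΔT/R = 12.8 × 42.4 / 7.296 = 74.39 W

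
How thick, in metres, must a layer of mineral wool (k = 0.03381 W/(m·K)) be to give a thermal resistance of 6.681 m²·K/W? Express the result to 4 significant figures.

L = R·k = 6.681 × 0.03381 = 0.22588 m

0.2259 m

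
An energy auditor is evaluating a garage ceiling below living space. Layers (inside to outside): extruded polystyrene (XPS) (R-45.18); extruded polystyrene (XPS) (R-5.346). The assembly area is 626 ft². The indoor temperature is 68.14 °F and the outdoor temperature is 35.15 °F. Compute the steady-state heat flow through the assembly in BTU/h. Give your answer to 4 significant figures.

408.7 BTU/h

R_total = 45.18 + 5.346 = 50.526 ft²·°F·h/BTU
Q = A·ΔT/R = 626 × (68.14 − 35.15) / 50.526 = 408.73 BTU/h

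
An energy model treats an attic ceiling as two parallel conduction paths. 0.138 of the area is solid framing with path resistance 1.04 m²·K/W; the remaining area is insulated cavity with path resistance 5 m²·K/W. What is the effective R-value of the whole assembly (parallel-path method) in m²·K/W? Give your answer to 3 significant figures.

U_eff = 0.862/5 + 0.138/1.04 = 0.1724 + 0.1327 = 0.3051
R_eff = 1/U_eff = 3.278 m²·K/W

3.28 m²·K/W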